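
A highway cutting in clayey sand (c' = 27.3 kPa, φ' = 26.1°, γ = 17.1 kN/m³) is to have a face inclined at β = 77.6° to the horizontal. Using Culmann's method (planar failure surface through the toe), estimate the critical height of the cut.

Culmann's analysis gives the critical failure plane at α_cr = (β + φ')/2 = (77.6 + 26.1)/2 = 51.8°, and the critical height
H_c = (4c'/γ) · sinβ cosφ' / [1 − cos(β − φ')]
    = (4·27.3/17.1) · sin77.6°·cos26.1° / [1 − cos(51.5°)]
    = 6.386 · 0.9767·0.8980 / [1 − 0.6225]
    = 6.386 · 0.8771 / 0.3775
    = 14.84 m

H_c = 14.84 m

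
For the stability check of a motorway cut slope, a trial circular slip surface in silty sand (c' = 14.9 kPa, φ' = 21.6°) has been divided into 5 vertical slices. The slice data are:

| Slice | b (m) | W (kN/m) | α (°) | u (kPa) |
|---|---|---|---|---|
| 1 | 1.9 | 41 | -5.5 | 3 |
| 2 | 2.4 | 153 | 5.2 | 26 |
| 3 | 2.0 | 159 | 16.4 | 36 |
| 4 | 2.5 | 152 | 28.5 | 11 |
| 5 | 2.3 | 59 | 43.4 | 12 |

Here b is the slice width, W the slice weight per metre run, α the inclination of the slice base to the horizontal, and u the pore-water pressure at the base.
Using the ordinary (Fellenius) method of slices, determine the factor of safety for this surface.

Ordinary method of slices: FS = Σ[c'·Δl_i + (W_i cosα_i − u_i·Δl_i)·tanφ'] / Σ W_i sinα_i, with Δl_i = b_i / cosα_i.
Slice 1: Δl = 1.9/cos(-5.5°) = 1.909 m; N'_1 = 41·cos(-5.5°) − 3·1.909 = 35.1; c'Δl = 28.44; W sinα = -3.9
Slice 2: Δl = 2.4/cos5.2° = 2.410 m; N'_2 = 153·cos5.2° − 26·2.410 = 89.7; c'Δl = 35.91; W sinα = 13.9
Slice 3: Δl = 2.0/cos16.4° = 2.085 m; N'_3 = 159·cos16.4° − 36·2.085 = 77.5; c'Δl = 31.06; W sinα = 44.9
Slice 4: Δl = 2.5/cos28.5° = 2.845 m; N'_4 = 152·cos28.5° − 11·2.845 = 102.3; c'Δl = 42.39; W sinα = 72.5
Slice 5: Δl = 2.3/cos43.4° = 3.166 m; N'_5 = 59·cos43.4° − 12·3.166 = 4.9; c'Δl = 47.17; W sinα = 40.5
Σc'Δl = 185.0 kN/m; ΣN' = 309.4 kN/m; ΣW sinα = 167.9 kN/m
Resisting = 185.0 + 309.4·tan21.6° = 185.0 + 122.5 = 307.5 kN/m
FS = 307.5 / 167.9 = 1.831

FS = 1.83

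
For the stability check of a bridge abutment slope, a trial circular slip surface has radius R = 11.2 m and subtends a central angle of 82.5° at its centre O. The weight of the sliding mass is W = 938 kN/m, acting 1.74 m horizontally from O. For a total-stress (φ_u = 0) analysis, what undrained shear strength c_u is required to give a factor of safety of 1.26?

FS = c_u·L_a·R / (W·d), so c_u = FS·W·d / (L_a·R).
Arc length L_a = R·θ = 11.2·(82.5°·π/180) = 11.2·1.4399 = 16.13 m
c_u = 1.26·938·1.74 / (16.13·11.2) = 2056.5 / 180.62 = 11.39 kPa

c_u = 11.4 kPa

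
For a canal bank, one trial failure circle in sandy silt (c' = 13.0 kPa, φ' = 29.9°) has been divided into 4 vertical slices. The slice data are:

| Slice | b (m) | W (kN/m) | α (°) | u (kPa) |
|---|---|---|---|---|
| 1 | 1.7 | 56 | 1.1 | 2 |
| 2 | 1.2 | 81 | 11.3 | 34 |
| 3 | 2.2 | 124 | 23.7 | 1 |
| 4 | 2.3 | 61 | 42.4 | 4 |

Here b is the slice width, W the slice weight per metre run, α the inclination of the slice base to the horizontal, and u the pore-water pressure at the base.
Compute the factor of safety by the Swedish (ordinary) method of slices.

Ordinary method of slices: FS = Σ[c'·Δl_i + (W_i cosα_i − u_i·Δl_i)·tanφ'] / Σ W_i sinα_i, with Δl_i = b_i / cosα_i.
Slice 1: Δl = 1.7/cos1.1° = 1.700 m; N'_1 = 56·cos1.1° − 2·1.700 = 52.6; c'Δl = 22.10; W sinα = 1.1
Slice 2: Δl = 1.2/cos11.3° = 1.224 m; N'_2 = 81·cos11.3° − 34·1.224 = 37.8; c'Δl = 15.91; W sinα = 15.9
Slice 3: Δl = 2.2/cos23.7° = 2.403 m; N'_3 = 124·cos23.7° − 1·2.403 = 111.1; c'Δl = 31.23; W sinα = 49.8
Slice 4: Δl = 2.3/cos42.4° = 3.115 m; N'_4 = 61·cos42.4° − 4·3.115 = 32.6; c'Δl = 40.49; W sinα = 41.1
Σc'Δl = 109.7 kN/m; ΣN' = 234.1 kN/m; ΣW sinα = 107.9 kN/m
Resisting = 109.7 + 234.1·tan29.9° = 109.7 + 134.6 = 244.4 kN/m
FS = 244.4 / 107.9 = 2.264

FS = 2.26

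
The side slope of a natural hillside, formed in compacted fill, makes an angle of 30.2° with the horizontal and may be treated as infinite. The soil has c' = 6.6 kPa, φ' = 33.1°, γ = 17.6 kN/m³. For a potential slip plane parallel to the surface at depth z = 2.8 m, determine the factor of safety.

FS = 1.43

For an infinite slope with a slip plane parallel to the surface (no pore pressure): FS = [c' + γz cos²β tanφ'] / [γz sinβ cosβ].
γz = 17.6·2.8 = 49.28 kN/m²
Numerator = 6.6 + 49.28·cos²30.2°·tan33.1° = 6.6 + 49.28·0.7470·0.6519 = 30.597 kPa
Denominator = 49.28·sin30.2°·cos30.2° = 49.28·0.5030·0.8643 = 21.424 kPa
FS = 30.597 / 21.424 = 1.428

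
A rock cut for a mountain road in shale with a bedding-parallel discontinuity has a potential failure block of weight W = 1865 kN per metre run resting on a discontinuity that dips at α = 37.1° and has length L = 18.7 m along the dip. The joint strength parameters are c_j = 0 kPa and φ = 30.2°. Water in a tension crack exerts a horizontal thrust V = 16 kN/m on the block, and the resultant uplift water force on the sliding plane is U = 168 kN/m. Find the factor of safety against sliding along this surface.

FS = 0.67

Resolving the block weight along and normal to the plane and applying the Mohr–Coulomb strength on the joint:
N' = W cosα − U − V sinα = 1865·cos37.1° − 168 − 16·sin37.1° = 1309.8 kN/m
Driving force T = W sinα + V cosα = 1865·sin37.1° + 16·cos37.1° = 1137.7 kN/m
Resisting force R = c_j·L + N'·tanφ = 0·18.7 + 1309.8·tan30.2° = 0.0 + 762.3 = 762.3 kN/m
FS = R / T = 762.3 / 1137.7 = 0.670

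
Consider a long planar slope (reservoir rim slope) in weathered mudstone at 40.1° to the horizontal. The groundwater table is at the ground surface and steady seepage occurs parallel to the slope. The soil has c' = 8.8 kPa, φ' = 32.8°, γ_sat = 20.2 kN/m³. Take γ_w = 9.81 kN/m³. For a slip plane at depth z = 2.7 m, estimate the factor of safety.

With seepage parallel to the slope and the water table at the surface, the effective normal stress on the slip plane uses the buoyant unit weight γ' = γ_sat − γ_w while the driving shear stress uses γ_sat:
FS = [c' + γ' z cos²β tanφ'] / [γ_sat z sinβ cosβ]
γ' = 20.2 − 9.81 = 10.39 kN/m³
Numerator = 8.8 + 10.39·2.7·cos²40.1°·tan32.8° = 8.8 + 10.39·2.7·0.5851·0.6445 = 19.378 kPa
Denominator = 20.2·2.7·sin40.1°·cos40.1° = 20.2·2.7·0.6441·0.7649 = 26.872 kPa
FS = 19.378 / 26.872 = 0.721

FS = 0.72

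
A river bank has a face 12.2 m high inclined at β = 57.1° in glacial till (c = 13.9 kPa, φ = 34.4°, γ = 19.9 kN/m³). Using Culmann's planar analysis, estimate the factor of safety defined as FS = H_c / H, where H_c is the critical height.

FS = 2.05

H_c = (4c/γ) · sinβ cosφ / [1 − cos(β − φ)]
    = (4·13.9/19.9) · sin57.1°·cos34.4° / [1 − cos22.7°]
    = 2.794 · 0.6928 / 0.0775 = 24.99 m
FS = H_c / H = 24.99 / 12.2 = 2.048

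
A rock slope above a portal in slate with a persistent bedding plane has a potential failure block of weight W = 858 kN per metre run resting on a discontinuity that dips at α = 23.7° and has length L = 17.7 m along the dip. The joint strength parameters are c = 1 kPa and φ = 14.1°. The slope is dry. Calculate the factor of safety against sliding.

FS = 0.62

Resolving the block weight along and normal to the plane and applying the Mohr–Coulomb strength on the joint:
N' = W cosα = 858·cos23.7° = 785.6 kN/m
Driving force T = W sinα = 858·sin23.7° = 344.9 kN/m
Resisting force R = c·L + N'·tanφ = 1·17.7 + 785.6·tan14.1° = 17.7 + 197.3 = 215.0 kN/m
FS = R / T = 215.0 / 344.9 = 0.624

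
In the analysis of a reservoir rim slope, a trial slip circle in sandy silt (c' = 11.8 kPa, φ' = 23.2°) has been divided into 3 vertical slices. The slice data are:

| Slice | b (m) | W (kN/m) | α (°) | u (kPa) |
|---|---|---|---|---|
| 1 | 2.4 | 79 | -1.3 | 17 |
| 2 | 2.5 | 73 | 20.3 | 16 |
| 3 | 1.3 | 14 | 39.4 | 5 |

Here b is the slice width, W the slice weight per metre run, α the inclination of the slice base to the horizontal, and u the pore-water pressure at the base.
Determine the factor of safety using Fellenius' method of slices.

Ordinary method of slices: FS = Σ[c'·Δl_i + (W_i cosα_i − u_i·Δl_i)·tanφ'] / Σ W_i sinα_i, with Δl_i = b_i / cosα_i.
Slice 1: Δl = 2.4/cos(-1.3°) = 2.401 m; N'_1 = 79·cos(-1.3°) − 17·2.401 = 38.2; c'Δl = 28.33; W sinα = -1.8
Slice 2: Δl = 2.5/cos20.3° = 2.666 m; N'_2 = 73·cos20.3° − 16·2.666 = 25.8; c'Δl = 31.45; W sinα = 25.3
Slice 3: Δl = 1.3/cos39.4° = 1.682 m; N'_3 = 14·cos39.4° − 5·1.682 = 2.4; c'Δl = 19.85; W sinα = 8.9
Σc'Δl = 79.6 kN/m; ΣN' = 66.4 kN/m; ΣW sinα = 32.4 kN/m
Resisting = 79.6 + 66.4·tan23.2° = 79.6 + 28.5 = 108.1 kN/m
FS = 108.1 / 32.4 = 3.334

FS = 3.33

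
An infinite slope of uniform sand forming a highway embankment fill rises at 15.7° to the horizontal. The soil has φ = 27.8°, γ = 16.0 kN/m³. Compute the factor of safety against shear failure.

For a dry cohesionless infinite slope the factor of safety is FS = tanφ / tanβ.
FS = tan27.8° / tan15.7° = 0.5272 / 0.2811 = 1.876

FS = 1.88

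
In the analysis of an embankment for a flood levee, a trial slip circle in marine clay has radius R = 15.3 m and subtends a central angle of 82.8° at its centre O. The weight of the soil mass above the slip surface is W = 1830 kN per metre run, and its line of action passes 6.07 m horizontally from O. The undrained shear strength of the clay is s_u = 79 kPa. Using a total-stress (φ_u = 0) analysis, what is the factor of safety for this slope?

FS = 2.41

Taking moments about the centre O, the resisting moment is provided by the undrained shear strength acting along the arc:
Arc length L_a = R·θ = 15.3·(82.8°·π/180) = 15.3·1.4451 = 22.11 m
M_R = s_u·L_a·R = 79·22.11·15.3 = 26725.0 kN·m/m
M_D = W·d = 1830·6.07 = 11108.1 kN·m/m
FS = M_R / M_D = 26725.0 / 11108.1 = 2.406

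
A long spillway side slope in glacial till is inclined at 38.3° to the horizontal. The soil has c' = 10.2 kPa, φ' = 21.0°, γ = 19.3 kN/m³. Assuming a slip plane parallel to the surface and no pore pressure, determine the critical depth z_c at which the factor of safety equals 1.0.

z_c = 2.11 m

Setting FS = 1.00 in FS = [c' + γz cos²β tanφ'] / [γz sinβ cosβ] and solving for z:
z = c' / [γ cosβ (FS·sinβ − cosβ·tanφ')]
  = 10.2 / [19.3·cos38.3°·(1.00·sin38.3° − cos38.3°·tan21.0°)]
  = 10.2 / [19.3·0.7848·(1.00·0.6198 − 0.7848·0.3839)]
  = 10.2 / 4.8245 = 2.114 m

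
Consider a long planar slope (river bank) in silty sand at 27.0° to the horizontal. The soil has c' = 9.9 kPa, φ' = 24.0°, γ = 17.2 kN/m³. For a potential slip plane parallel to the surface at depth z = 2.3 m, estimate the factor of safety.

For an infinite slope with a slip plane parallel to the surface (no pore pressure): FS = [c' + γz cos²β tanφ'] / [γz sinβ cosβ].
γz = 17.2·2.3 = 39.56 kN/m²
Numerator = 9.9 + 39.56·cos²27.0°·tan24.0° = 9.9 + 39.56·0.7939·0.4452 = 23.883 kPa
Denominator = 39.56·sin27.0°·cos27.0° = 39.56·0.4540·0.8910 = 16.002 kPa
FS = 23.883 / 16.002 = 1.492

FS = 1.49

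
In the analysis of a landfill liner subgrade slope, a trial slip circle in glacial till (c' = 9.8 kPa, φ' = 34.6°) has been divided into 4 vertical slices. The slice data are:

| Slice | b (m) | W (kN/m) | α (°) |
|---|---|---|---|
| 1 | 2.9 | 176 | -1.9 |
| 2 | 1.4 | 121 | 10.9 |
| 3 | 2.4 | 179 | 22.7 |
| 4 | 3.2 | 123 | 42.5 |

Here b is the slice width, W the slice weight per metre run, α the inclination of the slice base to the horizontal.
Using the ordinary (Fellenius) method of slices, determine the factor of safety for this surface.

FS = 2.90

Ordinary method of slices: FS = Σ[c'·Δl_i + (W_i cosα_i)·tanφ'] / Σ W_i sinα_i, with Δl_i = b_i / cosα_i.
Slice 1: Δl = 2.9/cos(-1.9°) = 2.902 m; N'_1 = 176·cos(-1.9°) = 175.9; c'Δl = 28.44; W sinα = -5.8
Slice 2: Δl = 1.4/cos10.9° = 1.426 m; N'_2 = 121·cos10.9° = 118.8; c'Δl = 13.97; W sinα = 22.9
Slice 3: Δl = 2.4/cos22.7° = 2.602 m; N'_3 = 179·cos22.7° = 165.1; c'Δl = 25.49; W sinα = 69.1
Slice 4: Δl = 3.2/cos42.5° = 4.340 m; N'_4 = 123·cos42.5° = 90.7; c'Δl = 42.53; W sinα = 83.1
Σc'Δl = 110.4 kN/m; ΣN' = 550.5 kN/m; ΣW sinα = 169.2 kN/m
Resisting = 110.4 + 550.5·tan34.6° = 110.4 + 379.8 = 490.2 kN/m
FS = 490.2 / 169.2 = 2.897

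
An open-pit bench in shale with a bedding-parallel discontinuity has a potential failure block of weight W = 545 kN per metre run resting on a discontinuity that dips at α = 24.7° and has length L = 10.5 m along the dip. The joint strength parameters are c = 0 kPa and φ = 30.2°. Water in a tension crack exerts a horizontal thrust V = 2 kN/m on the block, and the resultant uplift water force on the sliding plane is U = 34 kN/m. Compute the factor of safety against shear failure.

Resolving the block weight along and normal to the plane and applying the Mohr–Coulomb strength on the joint:
N' = W cosα − U − V sinα = 545·cos24.7° − 34 − 2·sin24.7° = 460.3 kN/m
Driving force T = W sinα + V cosα = 545·sin24.7° + 2·cos24.7° = 229.6 kN/m
Resisting force R = c·L + N'·tanφ = 0·10.5 + 460.3·tan30.2° = 0.0 + 267.9 = 267.9 kN/m
FS = R / T = 267.9 / 229.6 = 1.167

FS = 1.17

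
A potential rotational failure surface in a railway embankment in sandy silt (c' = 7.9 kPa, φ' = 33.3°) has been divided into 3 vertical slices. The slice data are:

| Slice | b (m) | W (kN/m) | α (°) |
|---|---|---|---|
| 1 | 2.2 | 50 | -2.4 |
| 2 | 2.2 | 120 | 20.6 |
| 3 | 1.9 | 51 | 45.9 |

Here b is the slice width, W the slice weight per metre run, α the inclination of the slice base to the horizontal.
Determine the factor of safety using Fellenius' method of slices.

FS = 2.44

Ordinary method of slices: FS = Σ[c'·Δl_i + (W_i cosα_i)·tanφ'] / Σ W_i sinα_i, with Δl_i = b_i / cosα_i.
Slice 1: Δl = 2.2/cos(-2.4°) = 2.202 m; N'_1 = 50·cos(-2.4°) = 50.0; c'Δl = 17.40; W sinα = -2.1
Slice 2: Δl = 2.2/cos20.6° = 2.350 m; N'_2 = 120·cos20.6° = 112.3; c'Δl = 18.57; W sinα = 42.2
Slice 3: Δl = 1.9/cos45.9° = 2.730 m; N'_3 = 51·cos45.9° = 35.5; c'Δl = 21.57; W sinα = 36.6
Σc'Δl = 57.5 kN/m; ΣN' = 197.8 kN/m; ΣW sinα = 76.8 kN/m
Resisting = 57.5 + 197.8·tan33.3° = 57.5 + 129.9 = 187.4 kN/m
FS = 187.4 / 76.8 = 2.442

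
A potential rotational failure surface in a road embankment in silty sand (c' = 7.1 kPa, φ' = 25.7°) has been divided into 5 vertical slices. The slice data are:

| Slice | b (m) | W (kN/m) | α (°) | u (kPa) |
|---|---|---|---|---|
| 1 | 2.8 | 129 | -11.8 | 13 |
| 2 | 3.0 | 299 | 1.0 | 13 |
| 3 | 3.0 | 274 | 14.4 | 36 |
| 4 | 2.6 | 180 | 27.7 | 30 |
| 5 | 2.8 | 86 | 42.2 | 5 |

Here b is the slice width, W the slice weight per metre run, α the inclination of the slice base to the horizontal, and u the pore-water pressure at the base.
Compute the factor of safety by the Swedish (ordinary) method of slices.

FS = 2.17

Ordinary method of slices: FS = Σ[c'·Δl_i + (W_i cosα_i − u_i·Δl_i)·tanφ'] / Σ W_i sinα_i, with Δl_i = b_i / cosα_i.
Slice 1: Δl = 2.8/cos(-11.8°) = 2.860 m; N'_1 = 129·cos(-11.8°) − 13·2.860 = 89.1; c'Δl = 20.31; W sinα = -26.4
Slice 2: Δl = 3.0/cos1.0° = 3.000 m; N'_2 = 299·cos1.0° − 13·3.000 = 259.9; c'Δl = 21.30; W sinα = 5.2
Slice 3: Δl = 3.0/cos14.4° = 3.097 m; N'_3 = 274·cos14.4° − 36·3.097 = 153.9; c'Δl = 21.99; W sinα = 68.1
Slice 4: Δl = 2.6/cos27.7° = 2.937 m; N'_4 = 180·cos27.7° − 30·2.937 = 71.3; c'Δl = 20.85; W sinα = 83.7
Slice 5: Δl = 2.8/cos42.2° = 3.780 m; N'_5 = 86·cos42.2° − 5·3.780 = 44.8; c'Δl = 26.84; W sinα = 57.8
Σc'Δl = 111.3 kN/m; ΣN' = 619.0 kN/m; ΣW sinα = 188.4 kN/m
Resisting = 111.3 + 619.0·tan25.7° = 111.3 + 297.9 = 409.2 kN/m
FS = 409.2 / 188.4 = 2.172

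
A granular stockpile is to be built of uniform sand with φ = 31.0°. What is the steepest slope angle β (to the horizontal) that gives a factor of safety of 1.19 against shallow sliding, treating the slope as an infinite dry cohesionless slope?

For an infinite dry cohesionless slope FS = tanφ/tanβ, so tanβ = tanφ / FS.
tanβ = tan31.0° / 1.19 = 0.6009 / 1.19 = 0.5049
β = arctan(0.5049) = 26.79°

β = 26.8°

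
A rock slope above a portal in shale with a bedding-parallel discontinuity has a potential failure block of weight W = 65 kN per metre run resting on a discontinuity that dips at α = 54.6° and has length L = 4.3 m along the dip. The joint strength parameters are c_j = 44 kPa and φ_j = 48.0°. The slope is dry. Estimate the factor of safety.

Resolving the block weight along and normal to the plane and applying the Mohr–Coulomb strength on the joint:
N' = W cosα = 65·cos54.6° = 37.7 kN/m
Driving force T = W sinα = 65·sin54.6° = 53.0 kN/m
Resisting force R = c_j·L + N'·tanφ_j = 44·4.3 + 37.7·tan48.0° = 189.2 + 41.8 = 231.0 kN/m
FS = R / T = 231.0 / 53.0 = 4.360

FS = 4.36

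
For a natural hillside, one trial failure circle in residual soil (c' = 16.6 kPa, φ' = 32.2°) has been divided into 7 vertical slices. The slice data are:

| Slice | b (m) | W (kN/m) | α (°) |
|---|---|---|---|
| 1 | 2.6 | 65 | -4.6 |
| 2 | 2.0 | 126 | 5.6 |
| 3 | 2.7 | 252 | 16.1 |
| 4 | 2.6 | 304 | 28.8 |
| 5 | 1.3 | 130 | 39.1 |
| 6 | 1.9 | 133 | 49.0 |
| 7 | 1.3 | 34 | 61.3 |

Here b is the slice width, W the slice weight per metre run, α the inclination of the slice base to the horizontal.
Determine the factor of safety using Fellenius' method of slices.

FS = 1.98

Ordinary method of slices: FS = Σ[c'·Δl_i + (W_i cosα_i)·tanφ'] / Σ W_i sinα_i, with Δl_i = b_i / cosα_i.
Slice 1: Δl = 2.6/cos(-4.6°) = 2.608 m; N'_1 = 65·cos(-4.6°) = 64.8; c'Δl = 43.30; W sinα = -5.2
Slice 2: Δl = 2.0/cos5.6° = 2.010 m; N'_2 = 126·cos5.6° = 125.4; c'Δl = 33.36; W sinα = 12.3
Slice 3: Δl = 2.7/cos16.1° = 2.810 m; N'_3 = 252·cos16.1° = 242.1; c'Δl = 46.65; W sinα = 69.9
Slice 4: Δl = 2.6/cos28.8° = 2.967 m; N'_4 = 304·cos28.8° = 266.4; c'Δl = 49.25; W sinα = 146.5
Slice 5: Δl = 1.3/cos39.1° = 1.675 m; N'_5 = 130·cos39.1° = 100.9; c'Δl = 27.81; W sinα = 82.0
Slice 6: Δl = 1.9/cos49.0° = 2.896 m; N'_6 = 133·cos49.0° = 87.3; c'Δl = 48.07; W sinα = 100.4
Slice 7: Δl = 1.3/cos61.3° = 2.707 m; N'_7 = 34·cos61.3° = 16.3; c'Δl = 44.94; W sinα = 29.8
Σc'Δl = 293.4 kN/m; ΣN' = 903.2 kN/m; ΣW sinα = 435.6 kN/m
Resisting = 293.4 + 903.2·tan32.2° = 293.4 + 568.8 = 862.1 kN/m
FS = 862.1 / 435.6 = 1.979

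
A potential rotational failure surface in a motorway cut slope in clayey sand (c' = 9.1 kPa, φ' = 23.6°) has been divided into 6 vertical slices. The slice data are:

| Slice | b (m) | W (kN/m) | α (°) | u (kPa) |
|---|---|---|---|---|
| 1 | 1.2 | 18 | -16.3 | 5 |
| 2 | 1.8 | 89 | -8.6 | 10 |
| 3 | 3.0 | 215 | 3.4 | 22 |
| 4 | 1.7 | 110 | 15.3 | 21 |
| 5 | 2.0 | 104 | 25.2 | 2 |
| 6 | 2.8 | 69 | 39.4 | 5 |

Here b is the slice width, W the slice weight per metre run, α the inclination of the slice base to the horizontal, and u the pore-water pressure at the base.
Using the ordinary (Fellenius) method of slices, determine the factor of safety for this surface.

FS = 2.77

Ordinary method of slices: FS = Σ[c'·Δl_i + (W_i cosα_i − u_i·Δl_i)·tanφ'] / Σ W_i sinα_i, with Δl_i = b_i / cosα_i.
Slice 1: Δl = 1.2/cos(-16.3°) = 1.250 m; N'_1 = 18·cos(-16.3°) − 5·1.250 = 11.0; c'Δl = 11.38; W sinα = -5.1
Slice 2: Δl = 1.8/cos(-8.6°) = 1.820 m; N'_2 = 89·cos(-8.6°) − 10·1.820 = 69.8; c'Δl = 16.57; W sinα = -13.3
Slice 3: Δl = 3.0/cos3.4° = 3.005 m; N'_3 = 215·cos3.4° − 22·3.005 = 148.5; c'Δl = 27.35; W sinα = 12.8
Slice 4: Δl = 1.7/cos15.3° = 1.762 m; N'_4 = 110·cos15.3° − 21·1.762 = 69.1; c'Δl = 16.04; W sinα = 29.0
Slice 5: Δl = 2.0/cos25.2° = 2.210 m; N'_5 = 104·cos25.2° − 2·2.210 = 89.7; c'Δl = 20.11; W sinα = 44.3
Slice 6: Δl = 2.8/cos39.4° = 3.623 m; N'_6 = 69·cos39.4° − 5·3.623 = 35.2; c'Δl = 32.97; W sinα = 43.8
Σc'Δl = 124.4 kN/m; ΣN' = 423.3 kN/m; ΣW sinα = 111.5 kN/m
Resisting = 124.4 + 423.3·tan23.6° = 124.4 + 184.9 = 309.4 kN/m
FS = 309.4 / 111.5 = 2.775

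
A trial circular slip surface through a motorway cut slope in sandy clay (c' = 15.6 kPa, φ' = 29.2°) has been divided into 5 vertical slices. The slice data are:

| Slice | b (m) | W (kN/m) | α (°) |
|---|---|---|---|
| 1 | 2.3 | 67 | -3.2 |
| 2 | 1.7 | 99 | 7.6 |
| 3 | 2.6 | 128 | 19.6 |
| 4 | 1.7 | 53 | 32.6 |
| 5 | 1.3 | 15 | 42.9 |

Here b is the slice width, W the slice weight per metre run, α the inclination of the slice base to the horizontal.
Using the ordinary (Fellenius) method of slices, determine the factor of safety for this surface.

FS = 3.91

Ordinary method of slices: FS = Σ[c'·Δl_i + (W_i cosα_i)·tanφ'] / Σ W_i sinα_i, with Δl_i = b_i / cosα_i.
Slice 1: Δl = 2.3/cos(-3.2°) = 2.304 m; N'_1 = 67·cos(-3.2°) = 66.9; c'Δl = 35.94; W sinα = -3.7
Slice 2: Δl = 1.7/cos7.6° = 1.715 m; N'_2 = 99·cos7.6° = 98.1; c'Δl = 26.76; W sinα = 13.1
Slice 3: Δl = 2.6/cos19.6° = 2.760 m; N'_3 = 128·cos19.6° = 120.6; c'Δl = 43.05; W sinα = 42.9
Slice 4: Δl = 1.7/cos32.6° = 2.018 m; N'_4 = 53·cos32.6° = 44.6; c'Δl = 31.48; W sinα = 28.6
Slice 5: Δl = 1.3/cos42.9° = 1.775 m; N'_5 = 15·cos42.9° = 11.0; c'Δl = 27.68; W sinα = 10.2
Σc'Δl = 164.9 kN/m; ΣN' = 341.2 kN/m; ΣW sinα = 91.1 kN/m
Resisting = 164.9 + 341.2·tan29.2° = 164.9 + 190.7 = 355.6 kN/m
FS = 355.6 / 91.1 = 3.906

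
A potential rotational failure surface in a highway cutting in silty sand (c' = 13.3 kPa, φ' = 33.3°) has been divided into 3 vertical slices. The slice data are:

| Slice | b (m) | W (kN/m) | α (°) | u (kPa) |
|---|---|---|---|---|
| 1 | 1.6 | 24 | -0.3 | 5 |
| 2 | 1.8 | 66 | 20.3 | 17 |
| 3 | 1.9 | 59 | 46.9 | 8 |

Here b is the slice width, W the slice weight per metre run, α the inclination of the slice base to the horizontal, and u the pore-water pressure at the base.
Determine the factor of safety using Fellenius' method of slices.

FS = 1.90

Ordinary method of slices: FS = Σ[c'·Δl_i + (W_i cosα_i − u_i·Δl_i)·tanφ'] / Σ W_i sinα_i, with Δl_i = b_i / cosα_i.
Slice 1: Δl = 1.6/cos(-0.3°) = 1.600 m; N'_1 = 24·cos(-0.3°) − 5·1.600 = 16.0; c'Δl = 21.28; W sinα = -0.1
Slice 2: Δl = 1.8/cos20.3° = 1.919 m; N'_2 = 66·cos20.3° − 17·1.919 = 29.3; c'Δl = 25.53; W sinα = 22.9
Slice 3: Δl = 1.9/cos46.9° = 2.781 m; N'_3 = 59·cos46.9° − 8·2.781 = 18.1; c'Δl = 36.98; W sinα = 43.1
Σc'Δl = 83.8 kN/m; ΣN' = 63.3 kN/m; ΣW sinα = 65.9 kN/m
Resisting = 83.8 + 63.3·tan33.3° = 83.8 + 41.6 = 125.4 kN/m
FS = 125.4 / 65.9 = 1.904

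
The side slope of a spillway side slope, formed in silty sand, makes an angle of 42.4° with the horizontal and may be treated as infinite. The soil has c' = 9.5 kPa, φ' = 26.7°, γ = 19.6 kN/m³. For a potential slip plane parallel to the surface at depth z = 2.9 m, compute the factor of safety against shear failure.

For an infinite slope with a slip plane parallel to the surface (no pore pressure): FS = [c' + γz cos²β tanφ'] / [γz sinβ cosβ].
γz = 19.6·2.9 = 56.84 kN/m²
Numerator = 9.5 + 56.84·cos²42.4°·tan26.7° = 9.5 + 56.84·0.5453·0.5029 = 25.089 kPa
Denominator = 56.84·sin42.4°·cos42.4° = 56.84·0.6743·0.7385 = 28.303 kPa
FS = 25.089 / 28.303 = 0.886

FS = 0.89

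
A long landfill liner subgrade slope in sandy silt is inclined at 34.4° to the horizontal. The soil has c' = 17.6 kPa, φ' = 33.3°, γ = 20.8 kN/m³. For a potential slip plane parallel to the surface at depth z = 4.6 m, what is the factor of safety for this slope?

For an infinite slope with a slip plane parallel to the surface (no pore pressure): FS = [c' + γz cos²β tanφ'] / [γz sinβ cosβ].
γz = 20.8·4.6 = 95.68 kN/m²
Numerator = 17.6 + 95.68·cos²34.4°·tan33.3° = 17.6 + 95.68·0.6808·0.6569 = 60.389 kPa
Denominator = 95.68·sin34.4°·cos34.4° = 95.68·0.5650·0.8251 = 44.602 kPa
FS = 60.389 / 44.602 = 1.354

FS = 1.35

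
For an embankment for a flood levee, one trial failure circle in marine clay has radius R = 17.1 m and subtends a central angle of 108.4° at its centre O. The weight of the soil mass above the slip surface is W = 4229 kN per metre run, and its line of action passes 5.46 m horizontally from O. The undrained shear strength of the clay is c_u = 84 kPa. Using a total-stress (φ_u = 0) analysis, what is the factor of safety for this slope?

Taking moments about the centre O, the resisting moment is provided by the undrained shear strength acting along the arc:
Arc length L_a = R·θ = 17.1·(108.4°·π/180) = 17.1·1.8919 = 32.35 m
M_R = c_u·L_a·R = 84·32.35·17.1 = 46470.6 kN·m/m
M_D = W·d = 4229·5.46 = 23090.3 kN·m/m
FS = M_R / M_D = 46470.6 / 23090.3 = 2.013

FS = 2.01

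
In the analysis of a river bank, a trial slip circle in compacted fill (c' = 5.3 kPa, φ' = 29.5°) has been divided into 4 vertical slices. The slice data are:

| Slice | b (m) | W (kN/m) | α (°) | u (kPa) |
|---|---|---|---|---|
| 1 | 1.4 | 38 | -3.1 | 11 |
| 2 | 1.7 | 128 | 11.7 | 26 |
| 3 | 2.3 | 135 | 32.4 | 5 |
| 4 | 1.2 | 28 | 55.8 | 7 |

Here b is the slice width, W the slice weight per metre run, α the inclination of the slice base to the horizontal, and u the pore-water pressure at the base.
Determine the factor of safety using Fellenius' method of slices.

Ordinary method of slices: FS = Σ[c'·Δl_i + (W_i cosα_i − u_i·Δl_i)·tanφ'] / Σ W_i sinα_i, with Δl_i = b_i / cosα_i.
Slice 1: Δl = 1.4/cos(-3.1°) = 1.402 m; N'_1 = 38·cos(-3.1°) − 11·1.402 = 22.5; c'Δl = 7.43; W sinα = -2.1
Slice 2: Δl = 1.7/cos11.7° = 1.736 m; N'_2 = 128·cos11.7° − 26·1.736 = 80.2; c'Δl = 9.20; W sinα = 26.0
Slice 3: Δl = 2.3/cos32.4° = 2.724 m; N'_3 = 135·cos32.4° − 5·2.724 = 100.4; c'Δl = 14.44; W sinα = 72.3
Slice 4: Δl = 1.2/cos55.8° = 2.135 m; N'_4 = 28·cos55.8° − 7·2.135 = 0.8; c'Δl = 11.32; W sinα = 23.2
Σc'Δl = 42.4 kN/m; ΣN' = 203.9 kN/m; ΣW sinα = 119.4 kN/m
Resisting = 42.4 + 203.9·tan29.5° = 42.4 + 115.4 = 157.7 kN/m
FS = 157.7 / 119.4 = 1.321

FS = 1.32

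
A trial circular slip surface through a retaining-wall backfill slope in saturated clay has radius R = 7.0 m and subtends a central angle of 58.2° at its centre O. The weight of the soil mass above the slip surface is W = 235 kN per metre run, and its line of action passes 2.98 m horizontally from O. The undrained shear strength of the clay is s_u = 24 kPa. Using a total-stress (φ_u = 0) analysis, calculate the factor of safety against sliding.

Taking moments about the centre O, the resisting moment is provided by the undrained shear strength acting along the arc:
Arc length L_a = R·θ = 7.0·(58.2°·π/180) = 7.0·1.0158 = 7.11 m
M_R = s_u·L_a·R = 24·7.11·7.0 = 1194.6 kN·m/m
M_D = W·d = 235·2.98 = 700.3 kN·m/m
FS = M_R / M_D = 1194.6 / 700.3 = 1.706

FS = 1.71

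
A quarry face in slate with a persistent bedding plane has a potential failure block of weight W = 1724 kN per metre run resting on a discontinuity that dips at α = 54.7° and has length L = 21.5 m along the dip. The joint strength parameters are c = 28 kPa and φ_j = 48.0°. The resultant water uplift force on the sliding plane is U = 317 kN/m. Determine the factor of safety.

Resolving the block weight along and normal to the plane and applying the Mohr–Coulomb strength on the joint:
N' = W cosα − U = 1724·cos54.7° − 317 = 679.2 kN/m
Driving force T = W sinα = 1724·sin54.7° = 1407.0 kN/m
Resisting force R = c·L + N'·tanφ_j = 28·21.5 + 679.2·tan48.0° = 602.0 + 754.4 = 1356.4 kN/m
FS = R / T = 1356.4 / 1407.0 = 0.964

FS = 0.96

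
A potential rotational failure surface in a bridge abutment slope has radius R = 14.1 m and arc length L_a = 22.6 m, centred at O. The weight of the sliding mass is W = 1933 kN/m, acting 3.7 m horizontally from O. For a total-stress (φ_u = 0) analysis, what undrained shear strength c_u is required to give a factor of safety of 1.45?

c_u = 32.5 kPa

FS = c_u·L_a·R / (W·d), so c_u = FS·W·d / (L_a·R).
c_u = 1.45·1933·3.7 / (22.60·14.1) = 10370.5 / 318.66 = 32.54 kPa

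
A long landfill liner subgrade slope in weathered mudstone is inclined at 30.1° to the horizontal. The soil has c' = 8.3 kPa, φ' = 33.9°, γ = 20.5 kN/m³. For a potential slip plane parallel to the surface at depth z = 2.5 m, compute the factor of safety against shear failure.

For an infinite slope with a slip plane parallel to the surface (no pore pressure): FS = [c' + γz cos²β tanφ'] / [γz sinβ cosβ].
γz = 20.5·2.5 = 51.25 kN/m²
Numerator = 8.3 + 51.25·cos²30.1°·tan33.9° = 8.3 + 51.25·0.7485·0.6720 = 34.077 kPa
Denominator = 51.25·sin30.1°·cos30.1° = 51.25·0.5015·0.8652 = 22.236 kPa
FS = 34.077 / 22.236 = 1.532

FS = 1.53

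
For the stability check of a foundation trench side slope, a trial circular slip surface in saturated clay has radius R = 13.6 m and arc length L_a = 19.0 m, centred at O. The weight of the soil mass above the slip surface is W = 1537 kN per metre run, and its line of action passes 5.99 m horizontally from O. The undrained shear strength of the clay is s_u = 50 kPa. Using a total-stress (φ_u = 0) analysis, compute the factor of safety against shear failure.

Taking moments about the centre O, the resisting moment is provided by the undrained shear strength acting along the arc:
M_R = s_u·L_a·R = 50·19.00·13.6 = 12920.0 kN·m/m
M_D = W·d = 1537·5.99 = 9206.6 kN·m/m
FS = M_R / M_D = 12920.0 / 9206.6 = 1.403

FS = 1.40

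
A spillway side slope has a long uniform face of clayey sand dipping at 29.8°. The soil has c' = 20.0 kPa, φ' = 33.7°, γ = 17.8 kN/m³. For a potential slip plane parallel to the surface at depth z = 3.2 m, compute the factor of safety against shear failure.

FS = 1.98

For an infinite slope with a slip plane parallel to the surface (no pore pressure): FS = [c' + γz cos²β tanφ'] / [γz sinβ cosβ].
γz = 17.8·3.2 = 56.96 kN/m²
Numerator = 20.0 + 56.96·cos²29.8°·tan33.7° = 20.0 + 56.96·0.7530·0.6669 = 48.605 kPa
Denominator = 56.96·sin29.8°·cos29.8° = 56.96·0.4970·0.8678 = 24.564 kPa
FS = 48.605 / 24.564 = 1.979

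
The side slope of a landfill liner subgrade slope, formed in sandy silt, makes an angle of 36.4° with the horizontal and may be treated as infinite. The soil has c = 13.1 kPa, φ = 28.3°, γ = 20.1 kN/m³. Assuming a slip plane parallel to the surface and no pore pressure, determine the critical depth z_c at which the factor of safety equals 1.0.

z_c = 5.06 m

Setting FS = 1.00 in FS = [c + γz cos²β tanφ] / [γz sinβ cosβ] and solving for z:
z = c / [γ cosβ (FS·sinβ − cosβ·tanφ)]
  = 13.1 / [20.1·cos36.4°·(1.00·sin36.4° − cos36.4°·tan28.3°)]
  = 13.1 / [20.1·0.8049·(1.00·0.5934 − 0.8049·0.5384)]
  = 13.1 / 2.5890 = 5.060 m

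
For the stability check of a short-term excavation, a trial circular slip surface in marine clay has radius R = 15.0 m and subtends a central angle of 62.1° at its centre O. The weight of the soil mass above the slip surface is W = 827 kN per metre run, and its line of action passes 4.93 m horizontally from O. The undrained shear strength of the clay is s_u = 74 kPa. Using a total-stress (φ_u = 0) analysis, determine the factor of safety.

Taking moments about the centre O, the resisting moment is provided by the undrained shear strength acting along the arc:
Arc length L_a = R·θ = 15.0·(62.1°·π/180) = 15.0·1.0838 = 16.26 m
M_R = s_u·L_a·R = 74·16.26·15.0 = 18046.1 kN·m/m
M_D = W·d = 827·4.93 = 4077.1 kN·m/m
FS = M_R / M_D = 18046.1 / 4077.1 = 4.426

FS = 4.43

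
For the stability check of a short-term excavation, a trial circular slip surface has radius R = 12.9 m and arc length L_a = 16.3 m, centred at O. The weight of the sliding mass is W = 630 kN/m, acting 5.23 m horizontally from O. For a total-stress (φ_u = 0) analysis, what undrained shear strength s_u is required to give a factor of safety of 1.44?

FS = s_u·L_a·R / (W·d), so s_u = FS·W·d / (L_a·R).
s_u = 1.44·630·5.23 / (16.30·12.9) = 4744.7 / 210.27 = 22.56 kPa

s_u = 22.6 kPa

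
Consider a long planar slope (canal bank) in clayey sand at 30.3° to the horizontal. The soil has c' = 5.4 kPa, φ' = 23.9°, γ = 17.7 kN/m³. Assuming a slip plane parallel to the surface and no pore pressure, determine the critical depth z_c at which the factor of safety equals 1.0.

z_c = 2.90 m

Setting FS = 1.00 in FS = [c' + γz cos²β tanφ'] / [γz sinβ cosβ] and solving for z:
z = c' / [γ cosβ (FS·sinβ − cosβ·tanφ')]
  = 5.4 / [17.7·cos30.3°·(1.00·sin30.3° − cos30.3°·tan23.9°)]
  = 5.4 / [17.7·0.8634·(1.00·0.5045 − 0.8634·0.4431)]
  = 5.4 / 1.8632 = 2.898 m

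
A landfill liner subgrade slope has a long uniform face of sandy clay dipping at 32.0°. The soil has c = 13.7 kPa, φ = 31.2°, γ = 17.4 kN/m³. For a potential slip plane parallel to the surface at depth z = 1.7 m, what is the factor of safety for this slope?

FS = 2.00

For an infinite slope with a slip plane parallel to the surface (no pore pressure): FS = [c + γz cos²β tanφ] / [γz sinβ cosβ].
γz = 17.4·1.7 = 29.58 kN/m²
Numerator = 13.7 + 29.58·cos²32.0°·tan31.2° = 13.7 + 29.58·0.7192·0.6056 = 26.584 kPa
Denominator = 29.58·sin32.0°·cos32.0° = 29.58·0.5299·0.8480 = 13.293 kPa
FS = 26.584 / 13.293 = 2.000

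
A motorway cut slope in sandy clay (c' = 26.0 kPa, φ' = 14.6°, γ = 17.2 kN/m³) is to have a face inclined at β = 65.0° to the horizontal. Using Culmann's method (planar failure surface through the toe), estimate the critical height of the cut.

H_c = 14.63 m

Culmann's analysis gives the critical failure plane at α_cr = (β + φ')/2 = (65.0 + 14.6)/2 = 39.8°, and the critical height
H_c = (4c'/γ) · sinβ cosφ' / [1 − cos(β − φ')]
    = (4·26.0/17.2) · sin65.0°·cos14.6° / [1 − cos(50.4°)]
    = 6.047 · 0.9063·0.9677 / [1 − 0.6374]
    = 6.047 · 0.8770 / 0.3626
    = 14.63 m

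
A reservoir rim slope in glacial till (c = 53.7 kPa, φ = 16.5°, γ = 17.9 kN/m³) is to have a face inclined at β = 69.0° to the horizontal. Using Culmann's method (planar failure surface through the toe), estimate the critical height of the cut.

Culmann's analysis gives the critical failure plane at α_cr = (β + φ)/2 = (69.0 + 16.5)/2 = 42.8°, and the critical height
H_c = (4c/γ) · sinβ cosφ / [1 − cos(β − φ)]
    = (4·53.7/17.9) · sin69.0°·cos16.5° / [1 − cos(52.5°)]
    = 12.000 · 0.9336·0.9588 / [1 − 0.6088]
    = 12.000 · 0.8951 / 0.3912
    = 27.46 m

H_c = 27.46 m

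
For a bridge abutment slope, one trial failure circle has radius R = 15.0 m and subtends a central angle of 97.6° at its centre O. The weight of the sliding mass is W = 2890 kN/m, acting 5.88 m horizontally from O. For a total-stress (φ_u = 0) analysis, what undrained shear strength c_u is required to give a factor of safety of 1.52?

c_u = 67.4 kPa

FS = c_u·L_a·R / (W·d), so c_u = FS·W·d / (L_a·R).
Arc length L_a = R·θ = 15.0·(97.6°·π/180) = 15.0·1.7034 = 25.55 m
c_u = 1.52·2890·5.88 / (25.55·15.0) = 25829.7 / 383.27 = 67.39 kPa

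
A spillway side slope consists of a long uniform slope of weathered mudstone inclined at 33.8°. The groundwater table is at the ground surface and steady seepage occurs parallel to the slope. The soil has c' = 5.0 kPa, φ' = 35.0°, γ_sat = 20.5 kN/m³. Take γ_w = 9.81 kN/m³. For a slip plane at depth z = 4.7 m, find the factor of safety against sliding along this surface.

With seepage parallel to the slope and the water table at the surface, the effective normal stress on the slip plane uses the buoyant unit weight γ' = γ_sat − γ_w while the driving shear stress uses γ_sat:
FS = [c' + γ' z cos²β tanφ'] / [γ_sat z sinβ cosβ]
γ' = 20.5 − 9.81 = 10.69 kN/m³
Numerator = 5.0 + 10.69·4.7·cos²33.8°·tan35.0° = 5.0 + 10.69·4.7·0.6905·0.7002 = 29.293 kPa
Denominator = 20.5·4.7·sin33.8°·cos33.8° = 20.5·4.7·0.5563·0.8310 = 44.540 kPa
FS = 29.293 / 44.540 = 0.658

FS = 0.66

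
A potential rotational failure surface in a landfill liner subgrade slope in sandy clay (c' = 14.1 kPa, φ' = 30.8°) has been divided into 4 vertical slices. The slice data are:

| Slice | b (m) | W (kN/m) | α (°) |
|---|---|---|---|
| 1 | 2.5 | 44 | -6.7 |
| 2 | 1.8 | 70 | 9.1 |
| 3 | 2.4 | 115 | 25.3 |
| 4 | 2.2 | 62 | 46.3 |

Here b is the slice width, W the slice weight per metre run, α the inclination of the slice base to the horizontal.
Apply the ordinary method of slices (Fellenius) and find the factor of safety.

FS = 2.99

Ordinary method of slices: FS = Σ[c'·Δl_i + (W_i cosα_i)·tanφ'] / Σ W_i sinα_i, with Δl_i = b_i / cosα_i.
Slice 1: Δl = 2.5/cos(-6.7°) = 2.517 m; N'_1 = 44·cos(-6.7°) = 43.7; c'Δl = 35.49; W sinα = -5.1
Slice 2: Δl = 1.8/cos9.1° = 1.823 m; N'_2 = 70·cos9.1° = 69.1; c'Δl = 25.70; W sinα = 11.1
Slice 3: Δl = 2.4/cos25.3° = 2.655 m; N'_3 = 115·cos25.3° = 104.0; c'Δl = 37.43; W sinα = 49.1
Slice 4: Δl = 2.2/cos46.3° = 3.184 m; N'_4 = 62·cos46.3° = 42.8; c'Δl = 44.90; W sinα = 44.8
Σc'Δl = 143.5 kN/m; ΣN' = 259.6 kN/m; ΣW sinα = 99.9 kN/m
Resisting = 143.5 + 259.6·tan30.8° = 143.5 + 154.8 = 298.3 kN/m
FS = 298.3 / 99.9 = 2.986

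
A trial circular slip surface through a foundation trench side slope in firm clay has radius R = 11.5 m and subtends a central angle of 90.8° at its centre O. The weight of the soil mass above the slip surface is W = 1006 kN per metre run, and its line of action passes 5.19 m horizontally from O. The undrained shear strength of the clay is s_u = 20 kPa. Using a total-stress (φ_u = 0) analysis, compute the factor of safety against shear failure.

FS = 0.80

Taking moments about the centre O, the resisting moment is provided by the undrained shear strength acting along the arc:
Arc length L_a = R·θ = 11.5·(90.8°·π/180) = 11.5·1.5848 = 18.22 m
M_R = s_u·L_a·R = 20·18.22·11.5 = 4191.7 kN·m/m
M_D = W·d = 1006·5.19 = 5221.1 kN·m/m
FS = M_R / M_D = 4191.7 / 5221.1 = 0.803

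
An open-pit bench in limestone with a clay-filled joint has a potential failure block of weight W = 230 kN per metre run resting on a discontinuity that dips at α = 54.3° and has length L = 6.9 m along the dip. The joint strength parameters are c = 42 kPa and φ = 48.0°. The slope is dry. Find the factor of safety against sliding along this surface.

Resolving the block weight along and normal to the plane and applying the Mohr–Coulomb strength on the joint:
N' = W cosα = 230·cos54.3° = 134.2 kN/m
Driving force T = W sinα = 230·sin54.3° = 186.8 kN/m
Resisting force R = c·L + N'·tanφ = 42·6.9 + 134.2·tan48.0° = 289.8 + 149.1 = 438.9 kN/m
FS = R / T = 438.9 / 186.8 = 2.350

FS = 2.35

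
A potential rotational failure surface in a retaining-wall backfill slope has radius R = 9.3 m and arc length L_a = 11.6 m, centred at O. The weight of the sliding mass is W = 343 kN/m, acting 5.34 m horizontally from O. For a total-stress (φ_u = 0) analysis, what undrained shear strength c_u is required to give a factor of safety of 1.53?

c_u = 26.0 kPa

FS = c_u·L_a·R / (W·d), so c_u = FS·W·d / (L_a·R).
c_u = 1.53·343·5.34 / (11.60·9.3) = 2802.4 / 107.88 = 25.98 kPa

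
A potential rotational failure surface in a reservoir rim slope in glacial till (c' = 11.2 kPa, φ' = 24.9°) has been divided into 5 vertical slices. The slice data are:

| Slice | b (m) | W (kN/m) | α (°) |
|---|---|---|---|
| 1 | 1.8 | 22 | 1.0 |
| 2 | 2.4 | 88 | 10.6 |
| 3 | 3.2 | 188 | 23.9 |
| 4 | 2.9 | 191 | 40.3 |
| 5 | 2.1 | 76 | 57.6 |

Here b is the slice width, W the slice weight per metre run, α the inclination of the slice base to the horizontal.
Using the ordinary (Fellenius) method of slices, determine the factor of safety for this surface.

Ordinary method of slices: FS = Σ[c'·Δl_i + (W_i cosα_i)·tanφ'] / Σ W_i sinα_i, with Δl_i = b_i / cosα_i.
Slice 1: Δl = 1.8/cos1.0° = 1.800 m; N'_1 = 22·cos1.0° = 22.0; c'Δl = 20.16; W sinα = 0.4
Slice 2: Δl = 2.4/cos10.6° = 2.442 m; N'_2 = 88·cos10.6° = 86.5; c'Δl = 27.35; W sinα = 16.2
Slice 3: Δl = 3.2/cos23.9° = 3.500 m; N'_3 = 188·cos23.9° = 171.9; c'Δl = 39.20; W sinα = 76.2
Slice 4: Δl = 2.9/cos40.3° = 3.802 m; N'_4 = 191·cos40.3° = 145.7; c'Δl = 42.59; W sinα = 123.5
Slice 5: Δl = 2.1/cos57.6° = 3.919 m; N'_5 = 76·cos57.6° = 40.7; c'Δl = 43.89; W sinα = 64.2
Σc'Δl = 173.2 kN/m; ΣN' = 466.8 kN/m; ΣW sinα = 280.4 kN/m
Resisting = 173.2 + 466.8·tan24.9° = 173.2 + 216.7 = 389.9 kN/m
FS = 389.9 / 280.4 = 1.390

FS = 1.39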